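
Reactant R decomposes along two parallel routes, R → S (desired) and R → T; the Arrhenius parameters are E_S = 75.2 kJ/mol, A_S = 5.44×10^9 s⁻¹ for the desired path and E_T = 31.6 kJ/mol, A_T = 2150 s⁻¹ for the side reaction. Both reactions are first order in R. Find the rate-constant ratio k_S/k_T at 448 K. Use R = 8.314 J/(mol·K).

Since both paths have the same order in R, the concentration cancels and S_{S/T} = k_S/k_T = (A_S/A_T)·exp[(E_T−E_S)/(RT)].
(E_T−E_S)/(RT) = (31.6−75.2)×10³/(8.314×448) = -43600/3725 = -11.71.
k_S/k_T = (5.44×10^9/2150)·exp(-11.71) = 2.530×10^6 × 8.246×10^-6 = 20.9.

20.9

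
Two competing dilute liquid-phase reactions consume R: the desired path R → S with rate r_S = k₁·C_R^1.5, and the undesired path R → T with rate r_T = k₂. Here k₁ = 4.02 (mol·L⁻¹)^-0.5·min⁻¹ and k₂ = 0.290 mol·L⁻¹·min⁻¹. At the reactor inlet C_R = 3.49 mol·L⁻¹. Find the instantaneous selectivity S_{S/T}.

S_{S/T} = r_S/r_T = (k₁·C_R^1.5)/(k₂) = (k₁/k₂)·C_R^1.5.
= (4.02×3.490^1.5) / (0.290) = 26.21/0.2900 = 90.4.

90.4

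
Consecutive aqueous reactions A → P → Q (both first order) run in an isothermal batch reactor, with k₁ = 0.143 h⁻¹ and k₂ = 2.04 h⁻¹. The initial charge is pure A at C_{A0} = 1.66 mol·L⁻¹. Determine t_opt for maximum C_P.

1.40 h

The intermediate peaks when r₁ = r₂, i.e. k₁e^(−k₁t) = k₂e^(−k₂t), giving t_opt = ln(k₂/k₁)/(k₂−k₁).
= ln(2.04/0.143)/(2.04−0.143) = ln(14.27)/1.897 = 2.658/1.897 = 1.40 h.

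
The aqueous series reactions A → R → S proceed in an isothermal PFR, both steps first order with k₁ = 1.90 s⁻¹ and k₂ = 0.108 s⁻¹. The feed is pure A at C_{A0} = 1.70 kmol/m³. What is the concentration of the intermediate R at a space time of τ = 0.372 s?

The intermediate concentration in a first-order A→B→C sequence is C_R = k₁C_{A0}(e^(−k₁τ) − e^(−k₂τ))/(k₂−k₁).
e^(−k₁τ) = e^(−1.90×0.372) = e^(−0.7068) = 0.4932; e^(−k₂τ) = e^(−0.04018) = 0.9606.
C_R = 1.90×1.70/(0.108−1.90) × (0.4932−0.9606) = (-1.802)×(-0.4674) = 0.8425 kmol/m³.

0.842 kmol/m³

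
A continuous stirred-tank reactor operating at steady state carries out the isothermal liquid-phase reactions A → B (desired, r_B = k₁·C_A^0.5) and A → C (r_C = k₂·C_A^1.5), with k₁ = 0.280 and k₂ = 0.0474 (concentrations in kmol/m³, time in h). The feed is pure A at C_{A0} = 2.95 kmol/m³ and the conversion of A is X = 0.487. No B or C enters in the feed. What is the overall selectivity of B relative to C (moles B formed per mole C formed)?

Exit C_A = C_{A0}(1−X) = 2.95×0.513 = 1.513 kmol/m³.
In a CSTR the entire volume is at exit conditions, so r_B = 0.280×1.513^0.5 = 0.3445 and r_C = 0.0474×1.513^1.5 = 0.08824.
Overall selectivity = C_B/C_C = r_Bτ/(r_Cτ) = r_B/r_C = 3.90.

3.90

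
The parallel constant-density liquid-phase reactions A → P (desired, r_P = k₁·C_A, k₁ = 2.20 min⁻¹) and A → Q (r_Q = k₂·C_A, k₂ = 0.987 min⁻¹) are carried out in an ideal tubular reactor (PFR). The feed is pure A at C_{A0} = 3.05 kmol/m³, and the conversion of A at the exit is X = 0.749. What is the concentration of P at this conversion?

C_A = C_{A0}(1−X) = 0.7655 kmol/m³.
Both paths are first order in A, so the instantaneous fraction to P is constant: dC_P/d(−C_A) = k₁/(k₁+k₂) = 0.6903.
C_P = 0.6903·(C_{A0}−C_A) = 0.6903×2.284 = 1.58 kmol/m³.

1.58 kmol/m³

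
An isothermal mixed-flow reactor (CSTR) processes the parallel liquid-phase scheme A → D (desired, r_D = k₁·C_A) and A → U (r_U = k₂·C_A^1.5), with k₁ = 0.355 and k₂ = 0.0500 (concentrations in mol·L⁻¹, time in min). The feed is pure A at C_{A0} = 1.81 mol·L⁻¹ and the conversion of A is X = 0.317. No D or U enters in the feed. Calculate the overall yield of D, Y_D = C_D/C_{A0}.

0.274

Exit C_A = C_{A0}(1−X) = 1.81×0.683 = 1.236 mol·L⁻¹.
In a CSTR the entire volume is at exit conditions, so r_D = 0.355×1.236 = 0.4389 and r_U = 0.0500×1.236^1.5 = 0.06873.
Fraction of consumed A going to D: r_D/(r_D+r_U) = 0.8646.
C_D = 0.8646·C_{A0}·X = 0.8646×1.81×0.317 = 0.496 mol·L⁻¹; Y_D = C_D/C_{A0} = 0.274.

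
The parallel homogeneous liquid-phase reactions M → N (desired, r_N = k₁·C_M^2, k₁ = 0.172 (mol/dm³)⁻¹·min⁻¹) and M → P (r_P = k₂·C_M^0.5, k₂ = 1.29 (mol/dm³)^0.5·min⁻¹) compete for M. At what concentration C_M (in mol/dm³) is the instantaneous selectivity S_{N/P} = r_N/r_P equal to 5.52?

S_{N/P} = (k₁/k₂)·C_M^1.5 ⇒ C_M = (S·k₂/k₁)^(1/1.5).
= (5.52×1.29/0.172)^(0.6667) = (41.40)^(0.6667) = 12.0 mol/dm³.

12.0 mol/dm³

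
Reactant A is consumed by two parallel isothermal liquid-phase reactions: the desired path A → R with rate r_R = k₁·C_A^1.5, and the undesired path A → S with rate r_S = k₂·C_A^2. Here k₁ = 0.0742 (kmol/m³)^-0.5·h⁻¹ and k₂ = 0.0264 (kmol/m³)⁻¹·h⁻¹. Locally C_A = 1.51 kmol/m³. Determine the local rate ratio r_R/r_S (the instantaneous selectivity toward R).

S_{R/S} = r_R/r_S = (k₁·C_A^1.5)/(k₂·C_A^2) = (k₁/k₂)·C_A^-0.5.
= (0.0742×1.510^1.5) / (0.0264×1.510^2) = 0.1377/0.06019 = 2.29.
The undesired path is higher order in A, so low C_A (CSTR or dilute feed) favours R.

2.29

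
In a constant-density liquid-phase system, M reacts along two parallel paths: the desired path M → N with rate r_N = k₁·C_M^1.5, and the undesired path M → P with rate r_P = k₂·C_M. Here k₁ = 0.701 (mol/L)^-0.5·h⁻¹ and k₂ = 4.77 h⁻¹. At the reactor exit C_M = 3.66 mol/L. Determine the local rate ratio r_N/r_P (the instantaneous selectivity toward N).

0.281

S_{N/P} = r_N/r_P = (k₁·C_M^1.5)/(k₂·C_M) = (k₁/k₂)·C_M^0.5.
= (0.701×3.660^1.5) / (4.77×3.660) = 4.908/17.46 = 0.281.
Since the desired path is higher order in M, keeping C_M high (PFR or concentrated feed) favours N.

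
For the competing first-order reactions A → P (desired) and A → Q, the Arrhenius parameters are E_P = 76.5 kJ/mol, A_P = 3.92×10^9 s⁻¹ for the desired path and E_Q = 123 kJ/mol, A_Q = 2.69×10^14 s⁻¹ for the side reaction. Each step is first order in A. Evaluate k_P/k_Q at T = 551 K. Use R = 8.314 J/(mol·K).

k_P/k_Q = (A_P/A_Q)·exp[−(E_P−E_Q)/(RT)] = (A_P/A_Q)·exp[(E_Q−E_P)/(RT)].
(E_Q−E_P)/(RT) = (123−76.5)×10³/(8.314×551) = 46500/4581 = 10.15.
k_P/k_Q = (3.92×10^9/2.69×10^14)·exp(10.15) = 1.457×10^-5 × 25606 = 0.373.
Since E_P < E_Q, lowering the temperature improves selectivity toward P.

0.373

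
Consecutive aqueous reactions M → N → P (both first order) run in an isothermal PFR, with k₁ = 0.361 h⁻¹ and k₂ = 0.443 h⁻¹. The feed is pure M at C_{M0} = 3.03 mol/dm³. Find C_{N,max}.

1.00 mol/dm³

At the optimum, C_{N,max}/C_{M0} = (k₁/k₂)^[k₂/(k₂−k₁)].
= (0.361/0.443)^(0.443/(0.443−0.361)) = (0.8149)^(5.402) = 0.3309.
C_{N,max} = 0.3309×3.03 = 1.00 mol/dm³.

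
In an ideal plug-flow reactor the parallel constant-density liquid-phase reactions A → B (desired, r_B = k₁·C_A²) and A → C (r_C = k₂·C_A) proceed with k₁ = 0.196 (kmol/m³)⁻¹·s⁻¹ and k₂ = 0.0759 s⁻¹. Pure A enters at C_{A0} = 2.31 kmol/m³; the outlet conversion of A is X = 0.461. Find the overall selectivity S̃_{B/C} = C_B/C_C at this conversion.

4.48

C_A = C_{A0}(1−X) = 1.245 kmol/m³.
Along a PFR/batch, dC_C/dC_A = −r_C/(r_B+r_C) = −k₂/(k₂+k₁·C_A).
Integrating from C_{A0} to C_A: C_C = (0.0759/0.196)·ln[(0.0759+0.196·2.31)/(0.0759+0.196·1.25)] = 0.3872·ln(0.5287/0.3199) = 0.1945 kmol/m³.
Then C_B = (C_{A0}−C_A) − C_C = 1.065 − 0.1945 = 0.8704 kmol/m³.
S̃_{B/C} = C_B/C_C = 0.8704/0.1945 = 4.48.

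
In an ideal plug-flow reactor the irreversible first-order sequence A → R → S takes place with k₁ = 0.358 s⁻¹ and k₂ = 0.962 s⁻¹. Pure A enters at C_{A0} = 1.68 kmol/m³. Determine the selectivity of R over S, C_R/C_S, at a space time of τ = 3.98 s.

For first-order series with pure A initially, C_R(τ) = k₁C_{A0}/(k₂−k₁)·(e^(−k₁τ) − e^(−k₂τ)).
e^(−k₁τ) = e^(−0.358×3.98) = e^(−1.425) = 0.2405; e^(−k₂τ) = e^(−3.829) = 0.02174.
C_R = 0.358×1.68/(0.962−0.358) × (0.2405−0.02174) = 0.9958×0.2188 = 0.2179 kmol/m³.
C_A = C_{A0}e^(−k₁τ) = 0.4041 kmol/m³, so C_S = C_{A0}−C_A−C_R = 1.058 kmol/m³; C_R/C_S = 0.206.

0.206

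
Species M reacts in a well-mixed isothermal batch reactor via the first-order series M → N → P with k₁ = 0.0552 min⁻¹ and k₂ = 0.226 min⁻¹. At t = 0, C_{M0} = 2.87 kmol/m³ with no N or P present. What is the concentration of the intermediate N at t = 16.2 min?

0.355 kmol/m³

For first-order series with pure M initially, C_N(t) = k₁C_{M0}/(k₂−k₁)·(e^(−k₁t) − e^(−k₂t)).
e^(−k₁t) = e^(−0.0552×16.2) = e^(−0.8942) = 0.4089; e^(−k₂t) = e^(−3.661) = 0.02570.
C_N = 0.0552×2.87/(0.226−0.0552) × (0.4089−0.02570) = 0.9275×0.3832 = 0.3554 kmol/m³.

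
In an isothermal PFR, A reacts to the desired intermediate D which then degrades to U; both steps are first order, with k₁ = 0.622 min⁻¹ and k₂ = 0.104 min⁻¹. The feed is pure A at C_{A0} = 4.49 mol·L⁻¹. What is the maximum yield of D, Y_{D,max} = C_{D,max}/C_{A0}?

For a first-order series the maximum intermediate yield is C_{D,max}/C_{A0} = (k₁/k₂)^[k₂/(k₂−k₁)].
= (0.622/0.104)^(0.104/(0.104−0.622)) = (5.981)^(-0.2008) = 0.6983.

0.698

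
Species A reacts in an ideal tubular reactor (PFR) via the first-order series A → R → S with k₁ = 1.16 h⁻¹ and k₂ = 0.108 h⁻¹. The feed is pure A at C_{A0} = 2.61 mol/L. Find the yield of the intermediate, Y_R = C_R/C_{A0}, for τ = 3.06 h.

0.761

The intermediate concentration in a first-order A→B→C sequence is C_R = k₁C_{A0}(e^(−k₁τ) − e^(−k₂τ))/(k₂−k₁).
e^(−k₁τ) = e^(−1.16×3.06) = e^(−3.550) = 0.02874; e^(−k₂τ) = e^(−0.3305) = 0.7186.
C_R = 1.16×2.61/(0.108−1.16) × (0.02874−0.7186) = (-2.878)×(-0.6898) = 1.985 mol/L.
Y_R = C_R/C_{A0} = 1.985/2.61 = 0.761.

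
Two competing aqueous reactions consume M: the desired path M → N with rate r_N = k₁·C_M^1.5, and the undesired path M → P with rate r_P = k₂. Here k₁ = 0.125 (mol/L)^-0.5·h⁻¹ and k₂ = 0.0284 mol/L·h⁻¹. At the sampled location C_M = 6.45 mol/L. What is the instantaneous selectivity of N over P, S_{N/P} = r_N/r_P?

72.1

S_{N/P} = r_N/r_P = (k₁·C_M^1.5)/(k₂) = (k₁/k₂)·C_M^1.5.
= (0.125×6.450^1.5) / (0.0284) = 2.048/0.02840 = 72.1.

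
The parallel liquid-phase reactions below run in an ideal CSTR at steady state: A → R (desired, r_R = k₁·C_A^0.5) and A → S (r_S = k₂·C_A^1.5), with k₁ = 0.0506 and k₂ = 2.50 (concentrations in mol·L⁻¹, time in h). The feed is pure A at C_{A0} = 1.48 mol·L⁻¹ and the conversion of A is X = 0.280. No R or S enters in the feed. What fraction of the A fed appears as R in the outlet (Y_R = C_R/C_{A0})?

Exit C_A = C_{A0}(1−X) = 1.48×0.720 = 1.066 mol·L⁻¹.
Rates in a CSTR are evaluated at the outlet concentration: r_R = 0.0506×1.066^0.5 = 0.05223, r_S = 2.50×1.066^1.5 = 2.750.
Fraction of consumed A going to R: r_R/(r_R+r_S) = 0.01864.
C_R = 0.01864·C_{A0}·X = 0.01864×1.48×0.280 = 0.00772 mol·L⁻¹; Y_R = C_R/C_{A0} = 0.00522.

0.00522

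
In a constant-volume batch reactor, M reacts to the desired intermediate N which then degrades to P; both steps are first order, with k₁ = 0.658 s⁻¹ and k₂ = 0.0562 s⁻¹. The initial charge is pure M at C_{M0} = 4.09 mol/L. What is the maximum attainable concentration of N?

3.25 mol/L

For a first-order series the maximum intermediate yield is C_{N,max}/C_{M0} = (k₁/k₂)^[k₂/(k₂−k₁)].
= (0.658/0.0562)^(0.0562/(0.0562−0.658)) = (11.71)^(-0.09339) = 0.7947.
C_{N,max} = 0.7947×4.09 = 3.25 mol/L.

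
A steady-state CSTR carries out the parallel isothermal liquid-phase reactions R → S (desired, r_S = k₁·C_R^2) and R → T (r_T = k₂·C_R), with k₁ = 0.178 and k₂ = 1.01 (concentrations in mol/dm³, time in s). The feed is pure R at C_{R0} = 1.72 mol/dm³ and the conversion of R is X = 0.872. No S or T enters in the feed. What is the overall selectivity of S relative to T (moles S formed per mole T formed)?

Exit C_R = C_{R0}(1−X) = 1.72×0.128 = 0.2202 mol/dm³.
In a CSTR the entire volume is at exit conditions, so r_S = 0.178×0.2202^2 = 0.008628 and r_T = 1.01×0.2202 = 0.2224.
Overall selectivity = C_S/C_T = r_Sτ/(r_Tτ) = r_S/r_T = 0.0388.

0.0388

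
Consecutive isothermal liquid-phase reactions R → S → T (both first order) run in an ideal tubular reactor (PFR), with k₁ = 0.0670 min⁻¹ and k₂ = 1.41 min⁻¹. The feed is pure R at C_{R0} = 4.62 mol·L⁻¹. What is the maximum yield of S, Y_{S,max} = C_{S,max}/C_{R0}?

0.0408

At the optimum, C_{S,max}/C_{R0} = (k₁/k₂)^[k₂/(k₂−k₁)].
= (0.0670/1.41)^(1.41/(1.41−0.0670)) = (0.04752)^(1.050) = 0.04082.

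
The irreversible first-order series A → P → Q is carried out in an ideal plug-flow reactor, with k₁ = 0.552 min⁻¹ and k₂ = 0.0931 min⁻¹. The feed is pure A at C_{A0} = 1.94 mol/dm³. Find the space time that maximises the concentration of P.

The intermediate peaks when r₁ = r₂, i.e. k₁e^(−k₁τ) = k₂e^(−k₂τ), giving τ_opt = ln(k₂/k₁)/(k₂−k₁).
= ln(0.0931/0.552)/(0.0931−0.552) = ln(0.1687)/-0.4589 = -1.780/-0.4589 = 3.88 min.

3.88 min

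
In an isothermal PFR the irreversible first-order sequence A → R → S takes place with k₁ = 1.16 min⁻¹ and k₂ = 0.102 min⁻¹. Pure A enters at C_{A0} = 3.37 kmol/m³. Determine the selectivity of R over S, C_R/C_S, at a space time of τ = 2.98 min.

For first-order series with pure A initially, C_R(τ) = k₁C_{A0}/(k₂−k₁)·(e^(−k₁τ) − e^(−k₂τ)).
e^(−k₁τ) = e^(−1.16×2.98) = e^(−3.457) = 0.03153; e^(−k₂τ) = e^(−0.3040) = 0.7379.
C_R = 1.16×3.37/(0.102−1.16) × (0.03153−0.7379) = (-3.695)×(-0.7064) = 2.610 kmol/m³.
C_A = C_{A0}e^(−k₁τ) = 0.1063 kmol/m³, so C_S = C_{A0}−C_A−C_R = 0.6538 kmol/m³; C_R/C_S = 3.99.

3.99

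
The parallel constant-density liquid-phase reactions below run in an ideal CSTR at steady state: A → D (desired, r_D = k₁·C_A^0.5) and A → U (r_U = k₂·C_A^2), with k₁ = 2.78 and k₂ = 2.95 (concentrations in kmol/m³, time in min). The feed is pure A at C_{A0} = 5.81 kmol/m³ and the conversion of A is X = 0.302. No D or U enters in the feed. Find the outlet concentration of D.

0.182 kmol/m³

Exit C_A = C_{A0}(1−X) = 5.81×0.698 = 4.055 kmol/m³.
Rates in a CSTR are evaluated at the outlet concentration: r_D = 2.78×4.055^0.5 = 5.598, r_U = 2.95×4.055^2 = 48.52.
Fraction of consumed A going to D: r_D/(r_D+r_U) = 0.1035.
C_D = 0.1035·C_{A0}·X = 0.1035×5.81×0.302 = 0.182 kmol/m³.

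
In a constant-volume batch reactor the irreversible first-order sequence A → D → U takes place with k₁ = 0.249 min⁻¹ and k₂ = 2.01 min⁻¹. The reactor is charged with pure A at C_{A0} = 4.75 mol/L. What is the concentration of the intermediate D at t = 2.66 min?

The intermediate concentration in a first-order A→B→C sequence is C_D = k₁C_{A0}(e^(−k₁t) − e^(−k₂t))/(k₂−k₁).
e^(−k₁t) = e^(−0.249×2.66) = e^(−0.6623) = 0.5156; e^(−k₂t) = e^(−5.347) = 0.004764.
C_D = 0.249×4.75/(2.01−0.249) × (0.5156−0.004764) = 0.6716×0.5109 = 0.3431 mol/L.

0.343 mol/L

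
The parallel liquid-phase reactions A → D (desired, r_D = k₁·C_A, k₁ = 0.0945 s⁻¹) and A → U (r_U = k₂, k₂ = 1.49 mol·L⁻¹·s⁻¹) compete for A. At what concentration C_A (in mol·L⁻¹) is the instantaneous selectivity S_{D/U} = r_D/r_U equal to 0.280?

4.41 mol·L⁻¹

S_{D/U} = (k₁/k₂)·C_A ⇒ C_A = S·k₂/k₁.
= 0.280×1.49/0.0945 = 4.41 mol·L⁻¹.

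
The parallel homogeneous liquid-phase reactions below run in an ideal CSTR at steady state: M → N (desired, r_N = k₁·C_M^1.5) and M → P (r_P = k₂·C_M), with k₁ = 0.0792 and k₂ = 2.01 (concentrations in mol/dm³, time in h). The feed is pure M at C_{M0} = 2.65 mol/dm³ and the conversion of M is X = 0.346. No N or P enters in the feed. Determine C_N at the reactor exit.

Exit C_M = C_{M0}(1−X) = 2.65×0.654 = 1.733 mol/dm³.
A CSTR operates uniformly at the exit composition, giving r_N = 0.1807 and r_P = 3.484 (each k·C_M^n at C_M = 1.733).
Fraction of consumed M going to N: r_N/(r_N+r_P) = 0.04931.
C_N = 0.04931·C_{M0}·X = 0.04931×2.65×0.346 = 0.0452 mol/dm³.

0.0452 mol/dm³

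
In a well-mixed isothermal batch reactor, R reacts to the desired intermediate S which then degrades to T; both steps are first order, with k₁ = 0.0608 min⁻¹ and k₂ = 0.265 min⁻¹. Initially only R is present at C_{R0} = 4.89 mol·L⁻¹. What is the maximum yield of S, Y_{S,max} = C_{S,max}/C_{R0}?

Evaluating C_S at t_opt = ln(k₂/k₁)/(k₂−k₁) gives C_{S,max}/C_{R0} = (k₁/k₂)^[k₂/(k₂−k₁)].
= (0.0608/0.265)^(0.265/(0.265−0.0608)) = (0.2294)^(1.298) = 0.1480.

0.148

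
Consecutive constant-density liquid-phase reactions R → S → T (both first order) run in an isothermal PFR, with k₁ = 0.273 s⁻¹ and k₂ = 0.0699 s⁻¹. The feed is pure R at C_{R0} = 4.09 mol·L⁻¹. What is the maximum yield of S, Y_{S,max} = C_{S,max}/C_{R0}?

Evaluating C_S at τ_opt = ln(k₂/k₁)/(k₂−k₁) gives C_{S,max}/C_{R0} = (k₁/k₂)^[k₂/(k₂−k₁)].
= (0.273/0.0699)^(0.0699/(0.0699−0.273)) = (3.906)^(-0.3442) = 0.6257.

0.626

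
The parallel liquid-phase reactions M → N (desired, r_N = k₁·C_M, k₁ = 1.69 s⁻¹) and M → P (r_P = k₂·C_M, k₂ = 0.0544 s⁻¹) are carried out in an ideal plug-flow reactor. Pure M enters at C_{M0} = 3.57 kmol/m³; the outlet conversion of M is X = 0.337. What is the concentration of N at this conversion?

1.17 kmol/m³

C_M = C_{M0}(1−X) = 2.367 kmol/m³.
Both paths are first order in M, so the instantaneous fraction to N is constant: dC_N/d(−C_M) = k₁/(k₁+k₂) = 0.9688.
C_N = 0.9688·(C_{M0}−C_M) = 0.9688×1.203 = 1.17 kmol/m³.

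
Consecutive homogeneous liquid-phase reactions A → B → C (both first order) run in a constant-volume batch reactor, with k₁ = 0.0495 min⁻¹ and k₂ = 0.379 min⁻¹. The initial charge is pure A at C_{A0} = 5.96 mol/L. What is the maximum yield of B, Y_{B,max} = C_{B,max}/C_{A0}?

0.0962

At the optimum, C_{B,max}/C_{A0} = (k₁/k₂)^[k₂/(k₂−k₁)].
= (0.0495/0.379)^(0.379/(0.379−0.0495)) = (0.1306)^(1.150) = 0.09620.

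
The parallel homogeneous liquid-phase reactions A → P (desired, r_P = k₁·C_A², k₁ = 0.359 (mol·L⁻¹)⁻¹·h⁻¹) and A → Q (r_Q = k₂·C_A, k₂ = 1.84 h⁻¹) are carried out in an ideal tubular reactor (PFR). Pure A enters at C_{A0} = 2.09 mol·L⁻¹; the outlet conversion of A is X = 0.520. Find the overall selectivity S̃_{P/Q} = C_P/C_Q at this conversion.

0.299

C_A = C_{A0}(1−X) = 1.003 mol·L⁻¹.
Along a PFR/batch, dC_Q/dC_A = −r_Q/(r_P+r_Q) = −k₂/(k₂+k₁·C_A).
Integrating from C_{A0} to C_A: C_Q = (1.84/0.359)·ln[(1.84+0.359·2.09)/(1.84+0.359·1.00)] = 5.125·ln(2.590/2.200) = 0.8367 mol·L⁻¹.
Then C_P = (C_{A0}−C_A) − C_Q = 1.087 − 0.8367 = 0.2501 mol·L⁻¹.
S̃_{P/Q} = C_P/C_Q = 0.2501/0.8367 = 0.299.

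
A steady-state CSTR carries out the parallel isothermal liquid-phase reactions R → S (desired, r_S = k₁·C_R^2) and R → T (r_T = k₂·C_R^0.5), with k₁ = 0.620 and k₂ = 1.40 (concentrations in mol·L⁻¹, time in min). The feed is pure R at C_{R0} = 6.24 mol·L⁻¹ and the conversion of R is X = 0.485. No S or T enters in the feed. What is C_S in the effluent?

Exit C_R = C_{R0}(1−X) = 6.24×0.515 = 3.214 mol·L⁻¹.
Rates in a CSTR are evaluated at the outlet concentration: r_S = 0.620×3.214^2 = 6.403, r_T = 1.40×3.214^0.5 = 2.510.
Fraction of consumed R going to S: r_S/(r_S+r_T) = 0.7184.
C_S = 0.7184·C_{R0}·X = 0.7184×6.24×0.485 = 2.17 mol·L⁻¹.

2.17 mol·L⁻¹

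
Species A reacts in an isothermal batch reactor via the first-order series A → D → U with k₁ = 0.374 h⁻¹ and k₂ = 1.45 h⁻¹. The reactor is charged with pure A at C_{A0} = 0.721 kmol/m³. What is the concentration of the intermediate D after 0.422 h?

0.0781 kmol/m³

The intermediate concentration in a first-order A→B→C sequence is C_D = k₁C_{A0}(e^(−k₁t) − e^(−k₂t))/(k₂−k₁).
e^(−k₁t) = e^(−0.374×0.422) = e^(−0.1578) = 0.8540; e^(−k₂t) = e^(−0.6119) = 0.5423.
C_D = 0.374×0.721/(1.45−0.374) × (0.8540−0.5423) = 0.2506×0.3117 = 0.07811 kmol/m³.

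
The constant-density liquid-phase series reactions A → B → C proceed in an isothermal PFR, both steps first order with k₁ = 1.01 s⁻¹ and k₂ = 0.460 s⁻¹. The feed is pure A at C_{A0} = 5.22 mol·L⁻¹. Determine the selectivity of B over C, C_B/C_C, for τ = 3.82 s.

0.397

Solving the coupled first-order balances gives C_B(τ) = [k₁/(k₂−k₁)]·C_{A0}·(e^(−k₁τ) − e^(−k₂τ)).
e^(−k₁τ) = e^(−1.01×3.82) = e^(−3.858) = 0.02111; e^(−k₂τ) = e^(−1.757) = 0.1725.
C_B = 1.01×5.22/(0.460−1.01) × (0.02111−0.1725) = (-9.586)×(-0.1514) = 1.451 mol·L⁻¹.
C_A = C_{A0}e^(−k₁τ) = 0.1102 mol·L⁻¹, so C_C = C_{A0}−C_A−C_B = 3.658 mol·L⁻¹; C_B/C_C = 0.397.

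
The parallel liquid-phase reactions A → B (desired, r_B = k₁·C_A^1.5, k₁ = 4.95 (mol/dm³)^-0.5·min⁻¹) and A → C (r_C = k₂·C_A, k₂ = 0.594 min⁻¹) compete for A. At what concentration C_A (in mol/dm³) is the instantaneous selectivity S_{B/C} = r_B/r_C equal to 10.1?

S_{B/C} = (k₁/k₂)·C_A^0.5 ⇒ C_A = (S·k₂/k₁)^(2).
= (10.1×0.594/4.95)^(2) = (1.212)^(2) = 1.47 mol/dm³.

1.47 mol/dm³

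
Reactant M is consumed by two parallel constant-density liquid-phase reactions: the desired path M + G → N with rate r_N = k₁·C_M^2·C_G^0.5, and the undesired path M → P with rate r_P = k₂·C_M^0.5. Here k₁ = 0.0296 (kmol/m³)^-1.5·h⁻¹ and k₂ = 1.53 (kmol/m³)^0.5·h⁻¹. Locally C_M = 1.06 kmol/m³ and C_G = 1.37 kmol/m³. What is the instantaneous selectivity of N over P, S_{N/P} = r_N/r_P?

S_{N/P} = r_N/r_P = (k₁·C_M^2·C_G^0.5)/(k₂·C_M^0.5) = (k₁/k₂)·C_M^1.5·C_G^0.5.
= (0.0296×1.060^2×1.370^0.5) / (1.53×1.060^0.5) = 0.03893/1.575 = 0.0247.
Since the desired path is higher order in M, keeping C_M high (PFR or concentrated feed) favours N.

0.0247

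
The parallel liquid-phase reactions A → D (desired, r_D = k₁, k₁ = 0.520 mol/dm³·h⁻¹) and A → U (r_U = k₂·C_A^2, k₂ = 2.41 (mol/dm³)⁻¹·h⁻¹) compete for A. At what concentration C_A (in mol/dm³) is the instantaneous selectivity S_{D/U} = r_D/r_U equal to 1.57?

S_{D/U} = (k₁/k₂)·C_A^-2 ⇒ C_A = (S·k₂/k₁)^(-0.5).
= (1.57×2.41/0.520)^(-0.5) = (7.276)^(-0.5) = 0.371 mol/dm³.

0.371 mol/dm³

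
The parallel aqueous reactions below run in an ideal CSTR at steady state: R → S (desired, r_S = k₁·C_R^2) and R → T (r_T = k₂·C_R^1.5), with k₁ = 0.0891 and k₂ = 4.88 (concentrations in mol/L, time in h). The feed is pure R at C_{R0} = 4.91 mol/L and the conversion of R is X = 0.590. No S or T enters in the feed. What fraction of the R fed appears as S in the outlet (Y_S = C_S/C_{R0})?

Exit C_R = C_{R0}(1−X) = 4.91×0.410 = 2.013 mol/L.
Rates in a CSTR are evaluated at the outlet concentration: r_S = 0.0891×2.013^2 = 0.3611, r_T = 4.88×2.013^1.5 = 13.94.
Fraction of consumed R going to S: r_S/(r_S+r_T) = 0.02525.
C_S = 0.02525·C_{R0}·X = 0.02525×4.91×0.590 = 0.0732 mol/L; Y_S = C_S/C_{R0} = 0.0149.

0.0149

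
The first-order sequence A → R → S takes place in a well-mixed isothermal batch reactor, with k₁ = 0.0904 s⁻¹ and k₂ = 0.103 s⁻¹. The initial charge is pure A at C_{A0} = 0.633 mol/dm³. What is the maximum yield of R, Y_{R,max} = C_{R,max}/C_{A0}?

0.344

At the optimum, C_{R,max}/C_{A0} = (k₁/k₂)^[k₂/(k₂−k₁)].
= (0.0904/0.103)^(0.103/(0.103−0.0904)) = (0.8777)^(8.175) = 0.3442.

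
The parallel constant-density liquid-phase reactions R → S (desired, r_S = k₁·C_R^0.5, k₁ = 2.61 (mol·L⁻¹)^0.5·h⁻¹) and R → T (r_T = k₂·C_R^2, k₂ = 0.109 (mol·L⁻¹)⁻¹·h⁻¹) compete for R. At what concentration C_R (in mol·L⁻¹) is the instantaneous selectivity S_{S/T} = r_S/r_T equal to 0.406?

15.2 mol·L⁻¹

S_{S/T} = (k₁/k₂)·C_R^-1.5 ⇒ C_R = (S·k₂/k₁)^(1/(-1.5)).
= (0.406×0.109/2.61)^(-0.6667) = (0.01696)^(-0.6667) = 15.2 mol·L⁻¹.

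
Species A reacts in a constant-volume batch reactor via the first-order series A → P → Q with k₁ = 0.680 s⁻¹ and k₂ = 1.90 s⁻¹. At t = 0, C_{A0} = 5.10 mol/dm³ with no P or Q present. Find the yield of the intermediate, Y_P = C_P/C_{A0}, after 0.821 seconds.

Solving the coupled first-order balances gives C_P(t) = [k₁/(k₂−k₁)]·C_{A0}·(e^(−k₁t) − e^(−k₂t)).
e^(−k₁t) = e^(−0.680×0.821) = e^(−0.5583) = 0.5722; e^(−k₂t) = e^(−1.560) = 0.2102.
C_P = 0.680×5.10/(1.90−0.680) × (0.5722−0.2102) = 2.843×0.3620 = 1.029 mol/dm³.
Y_P = C_P/C_{A0} = 1.029/5.10 = 0.202.

0.202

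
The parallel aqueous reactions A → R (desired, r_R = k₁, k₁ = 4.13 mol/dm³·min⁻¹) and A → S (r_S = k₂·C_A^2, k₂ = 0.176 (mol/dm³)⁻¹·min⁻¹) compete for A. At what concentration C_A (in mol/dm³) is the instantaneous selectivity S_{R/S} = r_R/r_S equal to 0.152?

S_{R/S} = (k₁/k₂)·C_A^-2 ⇒ C_A = (S·k₂/k₁)^(-0.5).
= (0.152×0.176/4.13)^(-0.5) = (0.006477)^(-0.5) = 12.4 mol/dm³.

12.4 mol/dm³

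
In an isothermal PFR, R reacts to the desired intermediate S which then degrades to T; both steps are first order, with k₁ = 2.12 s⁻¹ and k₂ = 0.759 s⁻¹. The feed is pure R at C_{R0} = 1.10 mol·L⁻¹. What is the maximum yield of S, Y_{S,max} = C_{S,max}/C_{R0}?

0.564

Evaluating C_S at τ_opt = ln(k₂/k₁)/(k₂−k₁) gives C_{S,max}/C_{R0} = (k₁/k₂)^[k₂/(k₂−k₁)].
= (2.12/0.759)^(0.759/(0.759−2.12)) = (2.793)^(-0.5577) = 0.5639.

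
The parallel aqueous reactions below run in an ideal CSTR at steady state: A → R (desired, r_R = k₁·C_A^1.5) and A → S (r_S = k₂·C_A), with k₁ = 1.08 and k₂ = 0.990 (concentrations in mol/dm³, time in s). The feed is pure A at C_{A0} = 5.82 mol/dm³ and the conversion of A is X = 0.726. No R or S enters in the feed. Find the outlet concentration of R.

Exit C_A = C_{A0}(1−X) = 5.82×0.274 = 1.595 mol/dm³.
Rates in a CSTR are evaluated at the outlet concentration: r_R = 1.08×1.595^1.5 = 2.175, r_S = 0.990×1.595 = 1.579.
Fraction of consumed A going to R: r_R/(r_R+r_S) = 0.5794.
C_R = 0.5794·C_{A0}·X = 0.5794×5.82×0.726 = 2.45 mol/dm³.

2.45 mol/dm³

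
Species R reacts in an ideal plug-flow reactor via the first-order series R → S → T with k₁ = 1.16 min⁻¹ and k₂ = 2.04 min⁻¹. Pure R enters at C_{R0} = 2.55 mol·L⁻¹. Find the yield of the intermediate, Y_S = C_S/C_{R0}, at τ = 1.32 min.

0.196

For first-order series with pure R initially, C_S(τ) = k₁C_{R0}/(k₂−k₁)·(e^(−k₁τ) − e^(−k₂τ)).
e^(−k₁τ) = e^(−1.16×1.32) = e^(−1.531) = 0.2163; e^(−k₂τ) = e^(−2.693) = 0.06769.
C_S = 1.16×2.55/(2.04−1.16) × (0.2163−0.06769) = 3.361×0.1486 = 0.4994 mol·L⁻¹.
Y_S = C_S/C_{R0} = 0.4994/2.55 = 0.196.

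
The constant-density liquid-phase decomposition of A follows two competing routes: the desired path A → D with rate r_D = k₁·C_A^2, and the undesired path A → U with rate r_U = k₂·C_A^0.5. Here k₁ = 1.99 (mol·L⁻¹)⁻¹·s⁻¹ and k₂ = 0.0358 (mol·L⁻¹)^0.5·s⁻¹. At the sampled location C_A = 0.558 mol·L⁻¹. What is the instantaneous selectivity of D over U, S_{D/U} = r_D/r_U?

23.2

S_{D/U} = r_D/r_U = (k₁·C_A^2)/(k₂·C_A^0.5) = (k₁/k₂)·C_A^1.5.
= (1.99×0.5580^2) / (0.0358×0.5580^0.5) = 0.6196/0.02674 = 23.2.
Since the desired path is higher order in A, keeping C_A high (PFR or concentrated feed) favours D.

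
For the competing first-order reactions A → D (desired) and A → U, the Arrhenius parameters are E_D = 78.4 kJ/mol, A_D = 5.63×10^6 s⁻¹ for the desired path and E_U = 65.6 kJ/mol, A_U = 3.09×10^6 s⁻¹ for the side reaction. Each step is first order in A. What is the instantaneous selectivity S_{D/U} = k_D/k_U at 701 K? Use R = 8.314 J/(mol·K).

0.203

k_D/k_U = (A_D/A_U)·exp[−(E_D−E_U)/(RT)] = (A_D/A_U)·exp[(E_U−E_D)/(RT)].
(E_U−E_D)/(RT) = (65.6−78.4)×10³/(8.314×701) = -12800/5828 = -2.196.
k_D/k_U = (5.63×10^6/3.09×10^6)·exp(-2.196) = 1.822 × 0.1112 = 0.203.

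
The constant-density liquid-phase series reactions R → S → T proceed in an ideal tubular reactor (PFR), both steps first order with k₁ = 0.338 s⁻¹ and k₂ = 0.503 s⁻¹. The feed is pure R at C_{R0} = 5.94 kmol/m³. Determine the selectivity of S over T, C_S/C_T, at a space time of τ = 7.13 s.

0.163

For first-order series with pure R initially, C_S(τ) = k₁C_{R0}/(k₂−k₁)·(e^(−k₁τ) − e^(−k₂τ)).
e^(−k₁τ) = e^(−0.338×7.13) = e^(−2.410) = 0.08982; e^(−k₂τ) = e^(−3.586) = 0.02770.
C_S = 0.338×5.94/(0.503−0.338) × (0.08982−0.02770) = 12.17×0.06212 = 0.7559 kmol/m³.
C_R = C_{R0}e^(−k₁τ) = 0.5335 kmol/m³, so C_T = C_{R0}−C_R−C_S = 4.651 kmol/m³; C_S/C_T = 0.163.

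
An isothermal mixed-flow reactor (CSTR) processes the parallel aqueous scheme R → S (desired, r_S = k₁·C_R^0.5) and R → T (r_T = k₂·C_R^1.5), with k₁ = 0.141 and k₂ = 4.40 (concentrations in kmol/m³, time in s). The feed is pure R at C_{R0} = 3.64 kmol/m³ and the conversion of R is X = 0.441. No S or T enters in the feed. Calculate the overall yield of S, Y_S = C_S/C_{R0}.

Exit C_R = C_{R0}(1−X) = 3.64×0.559 = 2.035 kmol/m³.
A CSTR operates uniformly at the exit composition, giving r_S = 0.2011 and r_T = 12.77 (each k·C_R^n at C_R = 2.035).
Fraction of consumed R going to S: r_S/(r_S+r_T) = 0.01550.
C_S = 0.01550·C_{R0}·X = 0.01550×3.64×0.441 = 0.0249 kmol/m³; Y_S = C_S/C_{R0} = 0.00684.

0.00684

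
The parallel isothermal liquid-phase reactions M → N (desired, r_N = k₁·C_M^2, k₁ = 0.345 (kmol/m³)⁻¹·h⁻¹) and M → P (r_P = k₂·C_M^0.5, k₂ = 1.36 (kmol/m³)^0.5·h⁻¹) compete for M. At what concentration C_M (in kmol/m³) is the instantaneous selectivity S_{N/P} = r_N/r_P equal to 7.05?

S_{N/P} = (k₁/k₂)·C_M^1.5 ⇒ C_M = (S·k₂/k₁)^(1/1.5).
= (7.05×1.36/0.345)^(0.6667) = (27.79)^(0.6667) = 9.17 kmol/m³.

9.17 kmol/m³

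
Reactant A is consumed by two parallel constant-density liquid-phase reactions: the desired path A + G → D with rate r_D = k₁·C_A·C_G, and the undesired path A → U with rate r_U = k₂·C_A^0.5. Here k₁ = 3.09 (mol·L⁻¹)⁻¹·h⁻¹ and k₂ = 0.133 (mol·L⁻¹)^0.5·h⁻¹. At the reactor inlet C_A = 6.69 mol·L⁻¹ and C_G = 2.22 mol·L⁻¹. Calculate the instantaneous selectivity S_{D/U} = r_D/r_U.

S_{D/U} = r_D/r_U = (k₁·C_A·C_G)/(k₂·C_A^0.5) = (k₁/k₂)·C_A^0.5·C_G.
= (3.09×6.690×2.220) / (0.133×6.690^0.5) = 45.89/0.3440 = 133.
Since the desired path is higher order in A, keeping C_A high (PFR or concentrated feed) favours D.

133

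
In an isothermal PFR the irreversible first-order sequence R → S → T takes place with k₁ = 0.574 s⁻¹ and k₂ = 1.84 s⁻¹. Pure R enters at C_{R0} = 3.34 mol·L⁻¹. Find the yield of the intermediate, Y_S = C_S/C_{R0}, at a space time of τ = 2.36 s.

0.111

For first-order series with pure R initially, C_S(τ) = k₁C_{R0}/(k₂−k₁)·(e^(−k₁τ) − e^(−k₂τ)).
e^(−k₁τ) = e^(−0.574×2.36) = e^(−1.355) = 0.2580; e^(−k₂τ) = e^(−4.342) = 0.01301.
C_S = 0.574×3.34/(1.84−0.574) × (0.2580−0.01301) = 1.514×0.2450 = 0.3711 mol·L⁻¹.
Y_S = C_S/C_{R0} = 0.3711/3.34 = 0.111.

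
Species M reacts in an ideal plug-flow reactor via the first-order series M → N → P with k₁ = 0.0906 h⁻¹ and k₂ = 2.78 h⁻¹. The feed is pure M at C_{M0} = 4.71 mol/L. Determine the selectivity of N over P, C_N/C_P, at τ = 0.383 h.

1.59

For first-order series with pure M initially, C_N(τ) = k₁C_{M0}/(k₂−k₁)·(e^(−k₁τ) − e^(−k₂τ)).
e^(−k₁τ) = e^(−0.0906×0.383) = e^(−0.03470) = 0.9659; e^(−k₂τ) = e^(−1.065) = 0.3448.
C_N = 0.0906×4.71/(2.78−0.0906) × (0.9659−0.3448) = 0.1587×0.6211 = 0.09855 mol/L.
C_M = C_{M0}e^(−k₁τ) = 4.549 mol/L, so C_P = C_{M0}−C_M−C_N = 0.06209 mol/L; C_N/C_P = 1.59.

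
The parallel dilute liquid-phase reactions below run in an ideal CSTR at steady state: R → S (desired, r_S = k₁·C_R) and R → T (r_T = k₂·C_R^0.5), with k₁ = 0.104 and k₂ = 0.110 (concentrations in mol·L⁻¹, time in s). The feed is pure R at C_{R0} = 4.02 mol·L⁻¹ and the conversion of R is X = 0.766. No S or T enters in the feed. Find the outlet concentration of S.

1.47 mol·L⁻¹

Exit C_R = C_{R0}(1−X) = 4.02×0.234 = 0.9407 mol·L⁻¹.
In a CSTR the entire volume is at exit conditions, so r_S = 0.104×0.9407 = 0.09783 and r_T = 0.110×0.9407^0.5 = 0.1067.
Fraction of consumed R going to S: r_S/(r_S+r_T) = 0.4783.
C_S = 0.4783·C_{R0}·X = 0.4783×4.02×0.766 = 1.47 mol·L⁻¹.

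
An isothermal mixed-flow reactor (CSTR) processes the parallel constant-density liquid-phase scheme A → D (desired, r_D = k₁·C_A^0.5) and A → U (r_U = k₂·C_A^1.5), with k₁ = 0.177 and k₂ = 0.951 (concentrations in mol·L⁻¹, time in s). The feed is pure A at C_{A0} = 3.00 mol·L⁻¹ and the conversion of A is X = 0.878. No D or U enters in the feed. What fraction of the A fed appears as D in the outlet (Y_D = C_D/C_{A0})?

0.296

Exit C_A = C_{A0}(1−X) = 3.00×0.122 = 0.3660 mol·L⁻¹.
A CSTR operates uniformly at the exit composition, giving r_D = 0.1071 and r_U = 0.2106 (each k·C_A^n at C_A = 0.3660).
Fraction of consumed A going to D: r_D/(r_D+r_U) = 0.3371.
C_D = 0.3371·C_{A0}·X = 0.3371×3.00×0.878 = 0.888 mol·L⁻¹; Y_D = C_D/C_{A0} = 0.296.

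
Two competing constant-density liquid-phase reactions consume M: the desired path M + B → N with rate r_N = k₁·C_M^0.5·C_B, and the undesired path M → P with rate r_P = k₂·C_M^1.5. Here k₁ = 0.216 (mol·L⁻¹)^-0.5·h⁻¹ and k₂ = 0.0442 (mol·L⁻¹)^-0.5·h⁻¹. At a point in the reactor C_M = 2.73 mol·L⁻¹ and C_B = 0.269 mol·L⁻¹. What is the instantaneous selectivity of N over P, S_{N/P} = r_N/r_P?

0.482

S_{N/P} = r_N/r_P = (k₁·C_M^0.5·C_B)/(k₂·C_M^1.5) = (k₁/k₂)·C_M⁻¹·C_B.
= (0.216×2.730^0.5×0.2690) / (0.0442×2.730^1.5) = 0.09600/0.1994 = 0.482.
The undesired path is higher order in M, so low C_M (CSTR or dilute feed) favours N.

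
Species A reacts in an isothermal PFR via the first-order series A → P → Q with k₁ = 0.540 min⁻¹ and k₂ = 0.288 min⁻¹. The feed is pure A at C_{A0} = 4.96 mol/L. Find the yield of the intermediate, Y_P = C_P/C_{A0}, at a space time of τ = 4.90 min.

0.371

The intermediate concentration in a first-order A→B→C sequence is C_P = k₁C_{A0}(e^(−k₁τ) − e^(−k₂τ))/(k₂−k₁).
e^(−k₁τ) = e^(−0.540×4.90) = e^(−2.646) = 0.07093; e^(−k₂τ) = e^(−1.411) = 0.2439.
C_P = 0.540×4.96/(0.288−0.540) × (0.07093−0.2439) = (-10.63)×(-0.1729) = 1.838 mol/L.
Y_P = C_P/C_{A0} = 1.838/4.96 = 0.371.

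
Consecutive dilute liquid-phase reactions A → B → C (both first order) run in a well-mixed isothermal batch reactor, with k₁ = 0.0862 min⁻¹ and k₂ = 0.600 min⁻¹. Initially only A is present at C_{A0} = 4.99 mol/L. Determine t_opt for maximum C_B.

3.78 min

The intermediate peaks when r₁ = r₂, i.e. k₁e^(−k₁t) = k₂e^(−k₂t), giving t_opt = ln(k₂/k₁)/(k₂−k₁).
= ln(0.600/0.0862)/(0.600−0.0862) = ln(6.961)/0.5138 = 1.940/0.5138 = 3.78 min.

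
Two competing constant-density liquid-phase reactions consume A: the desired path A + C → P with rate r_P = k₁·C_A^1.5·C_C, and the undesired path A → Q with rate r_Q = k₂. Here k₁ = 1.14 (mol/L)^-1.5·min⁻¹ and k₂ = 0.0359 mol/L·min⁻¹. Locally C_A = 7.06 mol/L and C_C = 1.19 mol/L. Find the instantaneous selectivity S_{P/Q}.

S_{P/Q} = r_P/r_Q = (k₁·C_A^1.5·C_C)/(k₂) = (k₁/k₂)·C_A^1.5·C_C.
= (1.14×7.060^1.5×1.190) / (0.0359) = 25.45/0.03590 = 709.
Since the desired path is higher order in A, keeping C_A high (PFR or concentrated feed) favours P.

709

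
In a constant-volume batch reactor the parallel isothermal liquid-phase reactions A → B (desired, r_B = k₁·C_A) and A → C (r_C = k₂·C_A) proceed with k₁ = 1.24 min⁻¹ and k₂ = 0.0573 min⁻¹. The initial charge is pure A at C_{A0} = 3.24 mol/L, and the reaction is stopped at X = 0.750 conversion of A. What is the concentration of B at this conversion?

C_A = C_{A0}(1−X) = 0.8100 mol/L.
Both paths are first order in A, so the instantaneous fraction to B is constant: dC_B/d(−C_A) = k₁/(k₁+k₂) = 0.9558.
C_B = 0.9558·(C_{A0}−C_A) = 0.9558×2.430 = 2.32 mol/L.

2.32 mol/L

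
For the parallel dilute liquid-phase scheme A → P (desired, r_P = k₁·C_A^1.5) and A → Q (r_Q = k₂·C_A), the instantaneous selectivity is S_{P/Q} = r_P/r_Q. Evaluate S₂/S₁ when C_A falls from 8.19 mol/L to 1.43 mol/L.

0.418

S_{P/Q} = (k₁/k₂)·C_A^0.5, so S₂/S₁ = (C_{A,2}/C_{A,1})^0.5.
= (1.43/8.19)^0.5 = (0.1746)^0.5 = 0.418.
Selectivity toward P falls as C_A falls — high-concentration operation is favoured.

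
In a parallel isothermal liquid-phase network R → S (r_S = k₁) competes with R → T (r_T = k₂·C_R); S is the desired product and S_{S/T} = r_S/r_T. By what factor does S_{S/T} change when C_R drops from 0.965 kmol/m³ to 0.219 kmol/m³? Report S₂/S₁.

S_{S/T} = (k₁/k₂)·C_R⁻¹, so S₂/S₁ = (C_{R,2}/C_{R,1})⁻¹.
= 0.965/0.219 = 4.41.
Selectivity toward S rises as C_R falls — low-concentration operation is favoured.

4.41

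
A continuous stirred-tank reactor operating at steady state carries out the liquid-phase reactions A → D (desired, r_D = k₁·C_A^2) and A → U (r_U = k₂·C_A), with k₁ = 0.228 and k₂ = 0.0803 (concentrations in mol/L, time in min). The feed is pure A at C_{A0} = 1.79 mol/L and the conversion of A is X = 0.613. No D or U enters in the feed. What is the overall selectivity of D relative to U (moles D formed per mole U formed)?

1.97

Exit C_A = C_{A0}(1−X) = 1.79×0.387 = 0.6927 mol/L.
Rates in a CSTR are evaluated at the outlet concentration: r_D = 0.228×0.6927^2 = 0.1094, r_U = 0.0803×0.6927 = 0.05563.
Overall selectivity = C_D/C_U = r_Dτ/(r_Uτ) = r_D/r_U = 1.97.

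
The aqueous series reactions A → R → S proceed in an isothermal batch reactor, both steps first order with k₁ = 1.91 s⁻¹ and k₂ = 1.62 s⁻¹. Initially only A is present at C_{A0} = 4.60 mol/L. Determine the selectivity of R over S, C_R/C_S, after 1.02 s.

For first-order series with pure A initially, C_R(t) = k₁C_{A0}/(k₂−k₁)·(e^(−k₁t) − e^(−k₂t)).
e^(−k₁t) = e^(−1.91×1.02) = e^(−1.948) = 0.1425; e^(−k₂t) = e^(−1.652) = 0.1916.
C_R = 1.91×4.60/(1.62−1.91) × (0.1425−0.1916) = (-30.30)×(-0.04906) = 1.486 mol/L.
C_A = C_{A0}e^(−k₁t) = 0.6556 mol/L, so C_S = C_{A0}−C_A−C_R = 2.458 mol/L; C_R/C_S = 0.605.

0.605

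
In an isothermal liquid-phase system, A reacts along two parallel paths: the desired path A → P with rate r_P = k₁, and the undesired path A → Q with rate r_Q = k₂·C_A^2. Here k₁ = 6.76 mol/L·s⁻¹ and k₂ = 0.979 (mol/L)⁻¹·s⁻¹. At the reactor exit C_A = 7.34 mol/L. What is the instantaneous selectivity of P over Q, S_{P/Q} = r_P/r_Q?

0.128

S_{P/Q} = r_P/r_Q = (k₁)/(k₂·C_A^2) = (k₁/k₂)·C_A^-2.
= (6.76) / (0.979×7.340^2) = 6.760/52.74 = 0.128.
The undesired path is higher order in A, so low C_A (CSTR or dilute feed) favours P.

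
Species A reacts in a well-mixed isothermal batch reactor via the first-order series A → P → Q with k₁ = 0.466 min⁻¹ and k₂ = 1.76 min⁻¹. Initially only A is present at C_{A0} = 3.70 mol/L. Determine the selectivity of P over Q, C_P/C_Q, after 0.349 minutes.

For first-order series with pure A initially, C_P(t) = k₁C_{A0}/(k₂−k₁)·(e^(−k₁t) − e^(−k₂t)).
e^(−k₁t) = e^(−0.466×0.349) = e^(−0.1626) = 0.8499; e^(−k₂t) = e^(−0.6142) = 0.5411.
C_P = 0.466×3.70/(1.76−0.466) × (0.8499−0.5411) = 1.332×0.3089 = 0.4115 mol/L.
C_A = C_{A0}e^(−k₁t) = 3.145 mol/L, so C_Q = C_{A0}−C_A−C_P = 0.1438 mol/L; C_P/C_Q = 2.86.

2.86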